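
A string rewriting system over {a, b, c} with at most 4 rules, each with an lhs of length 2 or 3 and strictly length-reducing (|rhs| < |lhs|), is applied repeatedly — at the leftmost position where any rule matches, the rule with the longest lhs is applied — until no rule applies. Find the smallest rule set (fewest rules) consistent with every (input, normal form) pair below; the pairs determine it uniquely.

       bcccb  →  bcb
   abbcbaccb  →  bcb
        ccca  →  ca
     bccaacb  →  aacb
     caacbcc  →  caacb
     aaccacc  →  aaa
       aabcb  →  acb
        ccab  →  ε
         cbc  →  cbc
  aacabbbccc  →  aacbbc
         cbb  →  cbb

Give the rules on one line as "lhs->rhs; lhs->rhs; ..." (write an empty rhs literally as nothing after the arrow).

ab->; baa->aa; cc->

  | bcccb => bcb
  | abbcbaccb => bcbaccb => bcbab => bcb
  | ccca => ca
  | bccaacb => baacb => aacb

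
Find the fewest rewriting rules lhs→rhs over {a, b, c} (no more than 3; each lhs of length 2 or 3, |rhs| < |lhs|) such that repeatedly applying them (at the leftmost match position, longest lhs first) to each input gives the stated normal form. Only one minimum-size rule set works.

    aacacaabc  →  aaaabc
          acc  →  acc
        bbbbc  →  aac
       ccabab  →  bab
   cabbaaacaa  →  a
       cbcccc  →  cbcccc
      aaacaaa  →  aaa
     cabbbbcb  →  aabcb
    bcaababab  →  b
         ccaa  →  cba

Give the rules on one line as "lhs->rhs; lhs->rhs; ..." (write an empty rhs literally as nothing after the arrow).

  | aacacaabc => aabcaabc => aabbabc => aaaabc
  | acc
  | bbbbc => abbc => aac
  | ccabab => cbbab => caab => bab

aba->; bb->a; ca->b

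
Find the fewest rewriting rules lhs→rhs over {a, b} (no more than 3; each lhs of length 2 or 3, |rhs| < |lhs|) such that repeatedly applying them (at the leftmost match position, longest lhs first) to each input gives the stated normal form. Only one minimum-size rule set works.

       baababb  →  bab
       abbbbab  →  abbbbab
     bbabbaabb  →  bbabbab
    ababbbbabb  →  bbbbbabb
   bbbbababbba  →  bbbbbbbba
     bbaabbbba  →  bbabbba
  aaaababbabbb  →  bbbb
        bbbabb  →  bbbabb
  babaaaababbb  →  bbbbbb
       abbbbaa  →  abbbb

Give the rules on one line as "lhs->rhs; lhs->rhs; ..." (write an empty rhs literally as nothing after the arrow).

  | baababb => baabb => bab
  | abbbbab
  | bbabbaabb => bbabbab
  | ababbbbabb => bbbbbabb

aa->; aab->a; aba->b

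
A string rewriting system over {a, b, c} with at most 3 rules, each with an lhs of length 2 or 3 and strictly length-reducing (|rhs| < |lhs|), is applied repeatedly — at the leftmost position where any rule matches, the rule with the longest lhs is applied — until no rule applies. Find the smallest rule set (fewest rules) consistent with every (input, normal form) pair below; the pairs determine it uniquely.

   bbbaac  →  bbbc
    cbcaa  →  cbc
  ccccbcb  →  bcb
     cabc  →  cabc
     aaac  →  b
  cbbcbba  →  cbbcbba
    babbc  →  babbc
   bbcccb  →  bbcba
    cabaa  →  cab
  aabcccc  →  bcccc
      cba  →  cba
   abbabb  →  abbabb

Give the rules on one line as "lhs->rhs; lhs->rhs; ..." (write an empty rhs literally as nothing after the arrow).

  | bbbaac => bbbc
  | cbcaa => cbc
  | ccccbcb => ccbacb => baacb => bcb
  | cabc

aa->; ac->b; ccb->ba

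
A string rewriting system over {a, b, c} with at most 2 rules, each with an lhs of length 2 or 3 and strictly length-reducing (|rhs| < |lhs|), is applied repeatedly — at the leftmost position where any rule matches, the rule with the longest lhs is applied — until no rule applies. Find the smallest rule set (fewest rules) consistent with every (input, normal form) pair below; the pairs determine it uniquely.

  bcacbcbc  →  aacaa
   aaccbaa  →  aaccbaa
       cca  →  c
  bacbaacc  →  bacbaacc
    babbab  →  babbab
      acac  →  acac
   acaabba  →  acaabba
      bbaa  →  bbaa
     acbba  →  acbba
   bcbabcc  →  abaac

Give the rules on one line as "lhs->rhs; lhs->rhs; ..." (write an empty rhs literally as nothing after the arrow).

  | bcacbcbc => aacbcbc => aacabc => aacaa
  | aaccbaa
  | cca => c
  | bacbaacc

bc->a; cca->c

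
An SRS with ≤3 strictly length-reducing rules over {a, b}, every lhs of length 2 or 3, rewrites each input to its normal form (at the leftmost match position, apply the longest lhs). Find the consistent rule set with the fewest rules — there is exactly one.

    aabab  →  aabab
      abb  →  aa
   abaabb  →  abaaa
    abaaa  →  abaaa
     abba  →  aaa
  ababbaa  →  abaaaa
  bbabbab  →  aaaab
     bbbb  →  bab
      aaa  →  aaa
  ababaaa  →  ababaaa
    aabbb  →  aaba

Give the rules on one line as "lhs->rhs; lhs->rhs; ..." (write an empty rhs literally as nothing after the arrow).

  | aabab
  | abb => aa
  | abaabb => abaaa
  | abaaa

bb->a; bbb->ba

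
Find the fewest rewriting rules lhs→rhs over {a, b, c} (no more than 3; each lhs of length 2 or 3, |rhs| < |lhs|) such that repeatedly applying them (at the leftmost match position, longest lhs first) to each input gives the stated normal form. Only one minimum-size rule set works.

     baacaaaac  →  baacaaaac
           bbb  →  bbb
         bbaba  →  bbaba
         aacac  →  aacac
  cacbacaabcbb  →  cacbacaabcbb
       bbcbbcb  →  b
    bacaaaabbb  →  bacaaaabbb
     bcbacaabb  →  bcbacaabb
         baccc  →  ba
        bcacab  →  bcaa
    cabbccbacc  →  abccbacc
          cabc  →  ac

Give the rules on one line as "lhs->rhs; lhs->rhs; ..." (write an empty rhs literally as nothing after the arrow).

  | baacaaaac
  | bbb
  | bbaba
  | aacac

bbc->; cab->a; ccc->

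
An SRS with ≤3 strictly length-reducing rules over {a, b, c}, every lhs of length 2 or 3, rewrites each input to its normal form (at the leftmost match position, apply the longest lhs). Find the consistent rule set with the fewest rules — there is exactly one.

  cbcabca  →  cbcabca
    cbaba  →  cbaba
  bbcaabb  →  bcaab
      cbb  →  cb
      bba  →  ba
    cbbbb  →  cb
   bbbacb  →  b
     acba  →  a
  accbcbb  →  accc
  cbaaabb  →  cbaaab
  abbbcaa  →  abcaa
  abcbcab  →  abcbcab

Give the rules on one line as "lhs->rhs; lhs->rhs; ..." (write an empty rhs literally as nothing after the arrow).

acb->; bb->b; ccb->cc

  | cbcabca
  | cbaba
  | bbcaabb => bcaabb => bcaab
  | cbb => cb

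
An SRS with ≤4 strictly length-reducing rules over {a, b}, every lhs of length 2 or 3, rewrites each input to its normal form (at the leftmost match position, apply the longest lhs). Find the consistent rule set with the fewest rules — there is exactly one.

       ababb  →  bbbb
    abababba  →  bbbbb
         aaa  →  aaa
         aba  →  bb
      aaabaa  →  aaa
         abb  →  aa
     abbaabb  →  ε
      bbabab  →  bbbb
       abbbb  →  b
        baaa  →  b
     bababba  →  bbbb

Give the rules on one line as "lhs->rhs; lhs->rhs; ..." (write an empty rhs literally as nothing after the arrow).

  | ababb => bbbb
  | abababba => bbbabba => bbbbba => bbbbb
  | aaa
  | aba => bb

aab->; aba->bb; abb->aa; ba->b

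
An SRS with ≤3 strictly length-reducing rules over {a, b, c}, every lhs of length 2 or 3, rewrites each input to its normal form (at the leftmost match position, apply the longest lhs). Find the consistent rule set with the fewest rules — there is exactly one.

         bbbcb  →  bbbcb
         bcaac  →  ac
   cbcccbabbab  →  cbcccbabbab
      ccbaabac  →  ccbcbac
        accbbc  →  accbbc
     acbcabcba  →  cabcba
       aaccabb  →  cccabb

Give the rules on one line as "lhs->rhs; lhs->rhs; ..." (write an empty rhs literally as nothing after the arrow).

  | bbbcb
  | bcaac => ac
  | cbcccbabbab
  | ccbaabac => ccbcbac

aa->c; acb->; bca->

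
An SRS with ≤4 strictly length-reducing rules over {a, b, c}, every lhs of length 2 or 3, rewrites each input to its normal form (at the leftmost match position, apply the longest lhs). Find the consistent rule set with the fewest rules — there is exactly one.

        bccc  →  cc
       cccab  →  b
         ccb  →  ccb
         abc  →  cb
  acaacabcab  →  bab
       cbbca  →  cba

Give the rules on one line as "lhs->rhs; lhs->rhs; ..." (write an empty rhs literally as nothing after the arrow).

  | bccc => cc
  | cccab => aab => b
  | ccb
  | abc => cb

aa->; abc->cb; bc->; ccc->a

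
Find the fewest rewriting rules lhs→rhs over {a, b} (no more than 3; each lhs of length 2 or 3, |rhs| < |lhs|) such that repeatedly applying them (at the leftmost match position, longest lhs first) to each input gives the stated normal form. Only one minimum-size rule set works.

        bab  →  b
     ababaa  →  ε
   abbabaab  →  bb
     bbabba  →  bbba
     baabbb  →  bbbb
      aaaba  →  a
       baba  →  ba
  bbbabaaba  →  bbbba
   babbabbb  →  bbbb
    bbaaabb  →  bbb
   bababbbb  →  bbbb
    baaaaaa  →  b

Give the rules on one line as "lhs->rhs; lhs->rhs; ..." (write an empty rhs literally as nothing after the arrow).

  | bab => b
  | ababaa => abaa => aa => ε
  | abbabaab => babaab => baab => bb
  | bbabba => bbba

aa->; ab->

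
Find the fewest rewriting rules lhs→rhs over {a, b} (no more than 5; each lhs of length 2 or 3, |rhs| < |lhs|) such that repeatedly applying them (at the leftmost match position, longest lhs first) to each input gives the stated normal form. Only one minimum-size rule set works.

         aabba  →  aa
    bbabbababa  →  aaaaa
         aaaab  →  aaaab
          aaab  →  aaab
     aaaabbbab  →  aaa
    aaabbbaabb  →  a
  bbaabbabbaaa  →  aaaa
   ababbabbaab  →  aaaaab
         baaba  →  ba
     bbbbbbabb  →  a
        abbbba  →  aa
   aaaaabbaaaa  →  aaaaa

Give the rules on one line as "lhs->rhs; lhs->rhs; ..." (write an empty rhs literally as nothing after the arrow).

abb->bb; baa->; bab->aa; bb->a

  | aabba => abba => bba => aa
  | bbabbababa => aabbababa => abbababa => bbababa => aababa => aaaaa
  | aaaab
  | aaab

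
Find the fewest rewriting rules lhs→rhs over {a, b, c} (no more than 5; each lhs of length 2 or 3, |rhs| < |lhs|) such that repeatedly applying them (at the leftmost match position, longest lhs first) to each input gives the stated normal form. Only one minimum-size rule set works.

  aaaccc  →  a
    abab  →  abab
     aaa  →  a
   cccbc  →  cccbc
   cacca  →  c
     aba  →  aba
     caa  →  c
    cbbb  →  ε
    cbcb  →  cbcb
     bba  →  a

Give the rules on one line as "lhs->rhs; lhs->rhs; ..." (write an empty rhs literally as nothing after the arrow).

  | aaaccc => accc => acc => ac => a
  | abab
  | aaa => a
  | cccbc

aa->; ac->a; bb->; cbb->b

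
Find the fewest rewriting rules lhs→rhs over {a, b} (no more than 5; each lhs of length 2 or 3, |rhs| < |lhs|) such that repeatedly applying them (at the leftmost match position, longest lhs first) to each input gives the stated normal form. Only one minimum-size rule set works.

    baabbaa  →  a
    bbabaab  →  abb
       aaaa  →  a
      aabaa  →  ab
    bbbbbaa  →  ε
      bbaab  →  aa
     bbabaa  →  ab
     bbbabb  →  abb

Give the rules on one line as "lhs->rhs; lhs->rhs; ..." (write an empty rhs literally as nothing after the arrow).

  | baabbaa => abbaa => aba => a
  | bbabaab => baaaab => aaab => abb
  | aaaa => aba => a
  | aabaa => aaa => ab

aaa->ab; ba->; bab->aa; bbb->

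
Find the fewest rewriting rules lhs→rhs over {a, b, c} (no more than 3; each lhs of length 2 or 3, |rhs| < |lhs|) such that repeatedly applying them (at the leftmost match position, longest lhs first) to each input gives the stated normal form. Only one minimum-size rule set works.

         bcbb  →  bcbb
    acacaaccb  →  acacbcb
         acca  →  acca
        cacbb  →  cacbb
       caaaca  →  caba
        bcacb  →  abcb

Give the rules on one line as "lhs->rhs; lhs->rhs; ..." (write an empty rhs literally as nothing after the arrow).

aac->b; bca->ab

  | bcbb
  | acacaaccb => acacbcb
  | acca
  | cacbb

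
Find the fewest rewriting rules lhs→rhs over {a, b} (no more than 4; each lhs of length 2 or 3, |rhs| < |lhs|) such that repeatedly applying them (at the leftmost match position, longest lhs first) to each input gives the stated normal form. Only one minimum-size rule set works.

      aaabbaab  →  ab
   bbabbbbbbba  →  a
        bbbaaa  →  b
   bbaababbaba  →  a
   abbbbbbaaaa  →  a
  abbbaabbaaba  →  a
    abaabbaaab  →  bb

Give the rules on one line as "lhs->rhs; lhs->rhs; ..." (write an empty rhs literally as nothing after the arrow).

  | aaabbaab => bbbaab => bbaab => baab => aab => ab
  | bbabbbbbbba => babbbbbbba => abbbbbbba => abbbbbba => abbbbba => abbbba => abbba => abba => aba => aa => a
  | bbbaaa => bbaaa => baaa => aaa => b
  | bbaababbaba => baababbaba => aababbaba => ababbaba => aabbaba => abbaba => ababa => aaba => aba => aa => a

aa->a; aaa->b; ba->a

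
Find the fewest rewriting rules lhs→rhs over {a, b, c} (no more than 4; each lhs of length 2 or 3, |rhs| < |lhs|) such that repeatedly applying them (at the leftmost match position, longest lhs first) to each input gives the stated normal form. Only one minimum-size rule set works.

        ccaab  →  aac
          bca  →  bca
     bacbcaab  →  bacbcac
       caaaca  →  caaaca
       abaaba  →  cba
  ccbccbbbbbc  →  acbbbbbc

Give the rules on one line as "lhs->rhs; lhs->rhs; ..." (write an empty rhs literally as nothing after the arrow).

  | ccaab => aaab => aac
  | bca
  | bacbcaab => bacbcac
  | caaaca

ab->c; aba->ab; cc->a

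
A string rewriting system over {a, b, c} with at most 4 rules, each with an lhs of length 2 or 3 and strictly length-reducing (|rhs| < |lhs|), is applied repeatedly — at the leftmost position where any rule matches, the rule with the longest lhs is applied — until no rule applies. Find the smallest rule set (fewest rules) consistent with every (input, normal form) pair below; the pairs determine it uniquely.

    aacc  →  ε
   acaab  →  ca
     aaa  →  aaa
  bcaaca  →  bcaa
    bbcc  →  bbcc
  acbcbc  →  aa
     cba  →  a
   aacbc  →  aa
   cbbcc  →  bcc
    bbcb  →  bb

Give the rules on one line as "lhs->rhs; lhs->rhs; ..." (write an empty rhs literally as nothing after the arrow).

  | aacc => ac => ε
  | acaab => aab => ca
  | aaa
  | bcaaca => bcaa

aab->ca; ac->; acb->aa; cb->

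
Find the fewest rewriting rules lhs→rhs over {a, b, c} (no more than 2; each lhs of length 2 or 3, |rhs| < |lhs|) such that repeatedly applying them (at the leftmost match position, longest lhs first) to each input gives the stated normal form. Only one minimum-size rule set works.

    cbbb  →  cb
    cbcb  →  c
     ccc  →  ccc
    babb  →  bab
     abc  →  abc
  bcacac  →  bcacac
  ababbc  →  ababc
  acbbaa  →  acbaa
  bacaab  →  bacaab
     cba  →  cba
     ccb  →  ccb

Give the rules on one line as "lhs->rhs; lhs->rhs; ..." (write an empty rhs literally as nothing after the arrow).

  | cbbb => cbb => cb
  | cbcb => c
  | ccc
  | babb => bab

bb->b; bcb->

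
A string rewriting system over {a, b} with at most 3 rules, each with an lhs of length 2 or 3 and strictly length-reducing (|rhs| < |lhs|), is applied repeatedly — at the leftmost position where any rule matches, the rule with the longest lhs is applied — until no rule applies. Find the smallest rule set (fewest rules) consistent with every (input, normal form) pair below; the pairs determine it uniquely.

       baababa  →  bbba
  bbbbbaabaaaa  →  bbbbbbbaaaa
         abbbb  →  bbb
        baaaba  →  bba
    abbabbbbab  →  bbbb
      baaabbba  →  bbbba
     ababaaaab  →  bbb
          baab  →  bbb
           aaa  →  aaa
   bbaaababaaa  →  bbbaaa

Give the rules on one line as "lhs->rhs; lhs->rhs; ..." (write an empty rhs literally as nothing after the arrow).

  | baababa => bbbaba => bbba
  | bbbbbaabaaaa => bbbbbbbaaaa
  | abbbb => bbb
  | baaaba => babba => bba

aab->bb; ab->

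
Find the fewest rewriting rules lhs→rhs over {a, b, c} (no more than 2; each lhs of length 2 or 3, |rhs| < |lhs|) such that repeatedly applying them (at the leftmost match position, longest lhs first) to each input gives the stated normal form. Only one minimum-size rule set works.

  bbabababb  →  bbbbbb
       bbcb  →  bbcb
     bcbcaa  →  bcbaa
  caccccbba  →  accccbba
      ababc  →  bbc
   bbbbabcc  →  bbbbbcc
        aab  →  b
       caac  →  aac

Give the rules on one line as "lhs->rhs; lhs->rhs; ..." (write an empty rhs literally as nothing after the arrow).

ab->b; ca->a

  | bbabababb => bbbababb => bbbbabb => bbbbbb
  | bbcb
  | bcbcaa => bcbaa
  | caccccbba => accccbba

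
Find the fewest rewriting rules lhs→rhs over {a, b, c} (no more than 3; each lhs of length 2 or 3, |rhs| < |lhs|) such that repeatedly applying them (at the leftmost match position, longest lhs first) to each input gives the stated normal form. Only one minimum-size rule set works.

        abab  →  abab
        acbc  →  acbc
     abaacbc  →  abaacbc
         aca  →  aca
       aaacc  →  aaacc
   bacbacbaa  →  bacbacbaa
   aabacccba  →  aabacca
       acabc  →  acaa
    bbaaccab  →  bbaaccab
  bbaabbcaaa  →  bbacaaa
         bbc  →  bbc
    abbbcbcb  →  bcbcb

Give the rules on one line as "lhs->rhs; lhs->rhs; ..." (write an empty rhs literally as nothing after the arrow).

  | abab
  | acbc
  | abaacbc
  | aca

abb->; abc->aa; ccb->c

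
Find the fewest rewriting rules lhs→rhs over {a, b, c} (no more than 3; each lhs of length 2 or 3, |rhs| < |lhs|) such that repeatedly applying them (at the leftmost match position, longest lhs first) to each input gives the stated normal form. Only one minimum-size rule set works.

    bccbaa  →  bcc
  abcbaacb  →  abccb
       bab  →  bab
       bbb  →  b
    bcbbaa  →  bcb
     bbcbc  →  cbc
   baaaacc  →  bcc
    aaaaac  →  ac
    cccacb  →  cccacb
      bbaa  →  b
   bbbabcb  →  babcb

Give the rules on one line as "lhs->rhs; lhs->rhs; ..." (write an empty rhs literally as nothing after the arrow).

aa->b; bb->

  | bccbaa => bccbb => bcc
  | abcbaacb => abcbbcb => abccb
  | bab
  | bbb => b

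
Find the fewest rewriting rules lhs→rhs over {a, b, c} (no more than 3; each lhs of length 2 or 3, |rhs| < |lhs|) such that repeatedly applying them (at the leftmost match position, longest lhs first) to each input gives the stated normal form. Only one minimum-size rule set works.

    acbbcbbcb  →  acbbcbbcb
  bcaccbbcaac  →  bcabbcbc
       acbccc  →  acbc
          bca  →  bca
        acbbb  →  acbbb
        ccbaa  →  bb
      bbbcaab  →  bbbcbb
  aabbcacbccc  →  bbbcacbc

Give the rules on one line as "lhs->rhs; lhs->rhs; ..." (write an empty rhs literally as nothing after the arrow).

aa->b; cc->

  | acbbcbbcb
  | bcaccbbcaac => bcabbcaac => bcabbcbc
  | acbccc => acbc
  | bca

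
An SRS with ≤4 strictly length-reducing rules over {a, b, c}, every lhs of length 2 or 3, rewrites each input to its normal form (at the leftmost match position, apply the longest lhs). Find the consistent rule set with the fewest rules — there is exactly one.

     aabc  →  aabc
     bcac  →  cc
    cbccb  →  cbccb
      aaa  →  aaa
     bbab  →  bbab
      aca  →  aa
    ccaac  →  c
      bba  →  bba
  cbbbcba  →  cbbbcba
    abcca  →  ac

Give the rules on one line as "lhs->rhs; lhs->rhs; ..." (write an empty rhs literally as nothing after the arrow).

aac->c; bca->c; ca->a

  | aabc
  | bcac => cc
  | cbccb
  | aaa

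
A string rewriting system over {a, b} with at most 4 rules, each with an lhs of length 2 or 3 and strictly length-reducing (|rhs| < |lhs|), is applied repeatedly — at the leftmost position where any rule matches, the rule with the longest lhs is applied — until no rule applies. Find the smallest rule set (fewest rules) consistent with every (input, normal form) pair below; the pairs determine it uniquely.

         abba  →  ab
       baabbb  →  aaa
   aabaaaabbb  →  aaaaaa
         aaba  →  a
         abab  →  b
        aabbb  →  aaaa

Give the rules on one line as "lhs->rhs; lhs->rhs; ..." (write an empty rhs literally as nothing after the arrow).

aba->; ba->; bbb->aa

  | abba => ab
  | baabbb => abbb => aaa
  | aabaaaabbb => aaaabbb => aaaaaa
  | aaba => a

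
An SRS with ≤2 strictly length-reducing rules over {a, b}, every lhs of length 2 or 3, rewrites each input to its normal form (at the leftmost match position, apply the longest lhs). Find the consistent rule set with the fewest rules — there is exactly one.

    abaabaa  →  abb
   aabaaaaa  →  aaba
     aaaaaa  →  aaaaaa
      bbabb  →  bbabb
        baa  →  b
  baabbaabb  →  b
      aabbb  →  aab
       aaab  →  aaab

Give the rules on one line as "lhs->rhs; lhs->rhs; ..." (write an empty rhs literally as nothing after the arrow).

  | abaabaa => abbaa => abb
  | aabaaaaa => aabaaa => aaba
  | aaaaaa
  | bbabb

baa->b; bbb->b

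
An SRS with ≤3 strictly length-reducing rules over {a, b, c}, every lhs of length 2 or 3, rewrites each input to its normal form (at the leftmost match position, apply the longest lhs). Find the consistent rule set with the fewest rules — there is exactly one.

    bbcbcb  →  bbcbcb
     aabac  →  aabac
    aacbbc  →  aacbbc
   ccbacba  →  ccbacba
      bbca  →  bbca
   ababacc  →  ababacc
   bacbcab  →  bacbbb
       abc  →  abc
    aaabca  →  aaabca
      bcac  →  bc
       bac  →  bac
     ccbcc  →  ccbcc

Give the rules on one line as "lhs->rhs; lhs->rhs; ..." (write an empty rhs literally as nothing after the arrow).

cab->bb; cac->c

  | bbcbcb
  | aabac
  | aacbbc
  | ccbacba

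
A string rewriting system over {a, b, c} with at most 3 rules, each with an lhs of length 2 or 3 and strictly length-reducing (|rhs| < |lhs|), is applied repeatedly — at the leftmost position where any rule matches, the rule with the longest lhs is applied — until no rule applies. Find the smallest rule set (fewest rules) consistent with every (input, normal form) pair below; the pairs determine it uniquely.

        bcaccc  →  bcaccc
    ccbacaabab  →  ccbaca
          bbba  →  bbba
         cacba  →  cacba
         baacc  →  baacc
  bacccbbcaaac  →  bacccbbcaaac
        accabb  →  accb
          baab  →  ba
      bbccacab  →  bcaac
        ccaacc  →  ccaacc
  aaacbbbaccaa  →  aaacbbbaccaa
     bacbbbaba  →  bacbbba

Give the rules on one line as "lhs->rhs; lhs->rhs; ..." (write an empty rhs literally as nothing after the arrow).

ab->; bcc->ca

  | bcaccc
  | ccbacaabab => ccbacaab => ccbaca
  | bbba
  | cacba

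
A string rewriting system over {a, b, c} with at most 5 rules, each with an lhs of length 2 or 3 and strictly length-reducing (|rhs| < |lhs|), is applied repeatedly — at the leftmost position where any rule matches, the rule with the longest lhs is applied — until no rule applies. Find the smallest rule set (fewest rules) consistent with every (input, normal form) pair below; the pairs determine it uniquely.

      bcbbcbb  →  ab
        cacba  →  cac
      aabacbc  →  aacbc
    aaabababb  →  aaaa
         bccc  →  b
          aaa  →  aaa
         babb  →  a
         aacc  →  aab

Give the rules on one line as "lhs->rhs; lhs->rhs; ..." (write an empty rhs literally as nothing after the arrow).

  | bcbbcbb => bcccbb => bbcbb => ccbb => bbb => ab
  | cacba => cac
  | aabacbc => aacbc
  | aaabababb => aaababb => aaabb => aaaa

ba->; bb->a; bbc->cc; cc->b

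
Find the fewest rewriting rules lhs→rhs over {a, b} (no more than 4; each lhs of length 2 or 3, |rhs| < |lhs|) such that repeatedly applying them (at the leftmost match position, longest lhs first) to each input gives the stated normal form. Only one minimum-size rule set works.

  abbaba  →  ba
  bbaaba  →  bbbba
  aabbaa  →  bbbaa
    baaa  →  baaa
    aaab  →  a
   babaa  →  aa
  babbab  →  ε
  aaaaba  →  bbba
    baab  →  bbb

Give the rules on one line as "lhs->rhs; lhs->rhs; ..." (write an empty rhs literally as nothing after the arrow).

aab->bb; ab->a; aba->; bab->

  | abbaba => ababa => ba
  | bbaaba => bbbba
  | aabbaa => bbbaa
  | baaa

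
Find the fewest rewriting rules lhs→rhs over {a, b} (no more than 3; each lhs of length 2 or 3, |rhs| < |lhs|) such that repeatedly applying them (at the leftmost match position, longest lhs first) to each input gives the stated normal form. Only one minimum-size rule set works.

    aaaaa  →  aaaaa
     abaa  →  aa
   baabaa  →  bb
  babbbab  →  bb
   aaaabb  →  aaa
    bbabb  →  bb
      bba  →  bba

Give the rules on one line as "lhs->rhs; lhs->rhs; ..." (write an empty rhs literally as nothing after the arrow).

ab->; abb->; baa->b

  | aaaaa
  | abaa => aa
  | baabaa => bbaa => bb
  | babbbab => bbab => bb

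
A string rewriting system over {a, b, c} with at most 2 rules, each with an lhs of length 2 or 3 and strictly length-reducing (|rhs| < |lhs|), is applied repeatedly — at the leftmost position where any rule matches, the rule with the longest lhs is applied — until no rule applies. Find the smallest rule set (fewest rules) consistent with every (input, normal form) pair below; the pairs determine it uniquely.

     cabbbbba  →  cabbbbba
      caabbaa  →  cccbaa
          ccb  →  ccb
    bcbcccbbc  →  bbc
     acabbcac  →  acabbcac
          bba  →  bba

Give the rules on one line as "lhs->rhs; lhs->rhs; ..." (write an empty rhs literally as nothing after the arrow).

  | cabbbbba
  | caabbaa => cccbaa
  | ccb
  | bcbcccbbc => bccbbc => bbc

aab->cc; bcc->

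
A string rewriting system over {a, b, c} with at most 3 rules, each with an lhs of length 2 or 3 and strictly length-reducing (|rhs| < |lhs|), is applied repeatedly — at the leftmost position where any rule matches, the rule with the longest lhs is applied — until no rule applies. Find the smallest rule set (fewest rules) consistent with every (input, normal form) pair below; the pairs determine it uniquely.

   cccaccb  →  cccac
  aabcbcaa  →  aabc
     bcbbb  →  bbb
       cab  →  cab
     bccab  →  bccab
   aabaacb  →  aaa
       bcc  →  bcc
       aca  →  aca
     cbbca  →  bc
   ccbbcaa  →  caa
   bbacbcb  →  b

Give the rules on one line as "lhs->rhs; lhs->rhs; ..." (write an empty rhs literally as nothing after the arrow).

  | cccaccb => cccac
  | aabcbcaa => aabcaa => aabca => aabc
  | bcbbb => bbb
  | cab

ba->; bca->bc; cb->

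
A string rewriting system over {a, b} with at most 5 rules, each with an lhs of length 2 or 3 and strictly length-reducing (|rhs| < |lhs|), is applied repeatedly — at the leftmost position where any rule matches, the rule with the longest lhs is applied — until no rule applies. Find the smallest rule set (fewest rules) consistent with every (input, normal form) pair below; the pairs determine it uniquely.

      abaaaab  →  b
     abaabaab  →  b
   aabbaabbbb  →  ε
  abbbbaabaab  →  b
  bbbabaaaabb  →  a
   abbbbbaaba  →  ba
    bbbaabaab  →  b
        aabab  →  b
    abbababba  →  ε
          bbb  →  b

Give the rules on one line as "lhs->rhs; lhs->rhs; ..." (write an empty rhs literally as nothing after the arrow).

aa->; aab->aa; ab->b; bb->a

  | abaaaab => baaaab => baab => baa => b
  | abaabaab => baabaab => baaaab => baab => baa => b
  | aabbaabbbb => aabaabbbb => aaaabbbb => aabbbb => aabbb => aabb => aab => aa => ε
  | abbbbaabaab => bbbbaabaab => abbaabaab => bbaabaab => aaabaab => abaab => baab => baa => b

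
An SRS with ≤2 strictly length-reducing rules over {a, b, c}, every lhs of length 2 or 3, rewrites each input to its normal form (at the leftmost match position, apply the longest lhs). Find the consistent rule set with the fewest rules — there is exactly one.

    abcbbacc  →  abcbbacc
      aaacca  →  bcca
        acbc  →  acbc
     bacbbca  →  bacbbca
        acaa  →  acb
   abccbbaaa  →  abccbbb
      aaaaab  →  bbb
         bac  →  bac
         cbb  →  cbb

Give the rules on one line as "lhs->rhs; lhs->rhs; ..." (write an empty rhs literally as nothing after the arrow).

  | abcbbacc
  | aaacca => bcca
  | acbc
  | bacbbca

aa->b; aaa->b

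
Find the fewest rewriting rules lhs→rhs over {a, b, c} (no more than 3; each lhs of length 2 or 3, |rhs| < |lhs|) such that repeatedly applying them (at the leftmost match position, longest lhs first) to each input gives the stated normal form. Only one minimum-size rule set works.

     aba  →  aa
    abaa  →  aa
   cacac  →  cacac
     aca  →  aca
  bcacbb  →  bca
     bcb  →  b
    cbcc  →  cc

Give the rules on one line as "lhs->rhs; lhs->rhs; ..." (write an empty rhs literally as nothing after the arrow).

aaa->aa; ab->a; cb->

  | aba => aa
  | abaa => aaa => aa
  | cacac
  | aca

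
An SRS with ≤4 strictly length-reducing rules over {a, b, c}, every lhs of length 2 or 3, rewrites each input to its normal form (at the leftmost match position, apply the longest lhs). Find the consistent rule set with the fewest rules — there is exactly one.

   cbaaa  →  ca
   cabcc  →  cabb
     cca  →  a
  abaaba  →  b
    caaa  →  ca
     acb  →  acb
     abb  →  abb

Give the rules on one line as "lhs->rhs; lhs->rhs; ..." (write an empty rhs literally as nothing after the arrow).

  | cbaaa => caaa => cba => ca
  | cabcc => cabb
  | cca => ba => a
  | abaaba => aaaba => baba => aba => aa => b

aa->b; ba->a; cc->b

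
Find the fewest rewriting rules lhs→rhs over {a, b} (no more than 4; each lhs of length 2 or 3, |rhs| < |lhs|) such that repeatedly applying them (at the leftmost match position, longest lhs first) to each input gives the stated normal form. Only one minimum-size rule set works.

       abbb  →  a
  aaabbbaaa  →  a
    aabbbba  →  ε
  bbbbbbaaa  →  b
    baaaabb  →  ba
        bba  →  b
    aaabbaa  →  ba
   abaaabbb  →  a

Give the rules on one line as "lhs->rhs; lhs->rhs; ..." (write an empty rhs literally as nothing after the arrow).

aa->b; ab->a; aba->; bb->a

  | abbb => abb => ab => a
  | aaabbbaaa => babbbaaa => babbaaa => babaaa => baa => bb => a
  | aabbbba => bbbbba => abbba => abba => aba => ε
  | bbbbbbaaa => abbbbaaa => abbbaaa => abbaaa => abaaa => aa => b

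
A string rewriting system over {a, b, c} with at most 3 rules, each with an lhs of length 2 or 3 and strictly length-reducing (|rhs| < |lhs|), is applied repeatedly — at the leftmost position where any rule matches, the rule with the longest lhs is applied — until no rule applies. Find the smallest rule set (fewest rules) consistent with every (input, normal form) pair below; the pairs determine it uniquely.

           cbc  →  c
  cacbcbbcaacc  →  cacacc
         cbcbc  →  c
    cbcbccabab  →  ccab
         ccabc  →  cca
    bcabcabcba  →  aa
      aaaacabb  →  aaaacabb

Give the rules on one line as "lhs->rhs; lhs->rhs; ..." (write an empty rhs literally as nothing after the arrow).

  | cbc => c
  | cacbcbbcaacc => cacbbcaacc => cacbaacc => cacacc
  | cbcbc => cbc => c
  | cbcbccabab => cbccabab => ccabab => ccab

ba->; bc->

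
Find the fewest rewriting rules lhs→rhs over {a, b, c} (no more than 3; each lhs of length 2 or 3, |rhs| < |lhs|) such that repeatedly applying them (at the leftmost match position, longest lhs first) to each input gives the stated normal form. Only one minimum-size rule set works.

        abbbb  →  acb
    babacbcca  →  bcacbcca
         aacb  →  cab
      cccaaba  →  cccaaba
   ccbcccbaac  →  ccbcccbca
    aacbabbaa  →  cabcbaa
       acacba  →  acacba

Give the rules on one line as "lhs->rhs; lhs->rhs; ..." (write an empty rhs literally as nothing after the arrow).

aac->ca; bab->bc; bbb->c

  | abbbb => acb
  | babacbcca => bcacbcca
  | aacb => cab
  | cccaaba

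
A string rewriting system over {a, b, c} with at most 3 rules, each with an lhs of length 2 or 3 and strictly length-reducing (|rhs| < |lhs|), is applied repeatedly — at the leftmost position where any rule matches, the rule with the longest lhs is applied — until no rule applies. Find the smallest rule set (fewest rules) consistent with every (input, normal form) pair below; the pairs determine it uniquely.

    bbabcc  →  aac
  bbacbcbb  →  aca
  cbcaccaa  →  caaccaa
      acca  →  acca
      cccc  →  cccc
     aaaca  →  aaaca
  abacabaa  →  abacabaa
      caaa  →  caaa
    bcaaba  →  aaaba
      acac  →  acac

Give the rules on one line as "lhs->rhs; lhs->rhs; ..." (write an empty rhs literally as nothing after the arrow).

  | bbabcc => abcc => aac
  | bbacbcbb => acbcbb => acabb => aca
  | cbcaccaa => caaccaa
  | acca

bb->; bc->a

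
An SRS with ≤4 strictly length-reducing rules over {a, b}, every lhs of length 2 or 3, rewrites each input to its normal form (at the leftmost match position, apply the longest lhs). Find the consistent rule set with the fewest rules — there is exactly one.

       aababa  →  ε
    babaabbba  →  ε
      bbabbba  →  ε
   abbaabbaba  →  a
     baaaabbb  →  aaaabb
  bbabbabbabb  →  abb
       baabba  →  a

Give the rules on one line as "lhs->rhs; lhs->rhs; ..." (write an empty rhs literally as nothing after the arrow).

aba->; ba->a; bbb->bb

  | aababa => aba => ε
  | babaabbba => abaabbba => abbba => abba => aba => ε
  | bbabbba => babbba => abbba => abba => aba => ε
  | abbaabbaba => abaabbaba => abbaba => ababa => ba => a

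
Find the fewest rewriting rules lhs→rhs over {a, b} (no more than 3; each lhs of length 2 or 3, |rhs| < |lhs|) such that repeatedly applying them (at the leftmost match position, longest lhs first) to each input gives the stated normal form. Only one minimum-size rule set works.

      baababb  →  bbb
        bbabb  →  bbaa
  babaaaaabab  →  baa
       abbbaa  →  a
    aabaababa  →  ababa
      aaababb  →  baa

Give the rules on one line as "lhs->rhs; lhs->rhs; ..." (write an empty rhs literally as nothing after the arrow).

  | baababb => baaabb => bbb
  | bbabb => bbaa
  | babaaaaabab => babaabab => babaaab => babb => baa
  | abbbaa => aabaa => aaaa => a

aaa->; aab->aa; abb->aa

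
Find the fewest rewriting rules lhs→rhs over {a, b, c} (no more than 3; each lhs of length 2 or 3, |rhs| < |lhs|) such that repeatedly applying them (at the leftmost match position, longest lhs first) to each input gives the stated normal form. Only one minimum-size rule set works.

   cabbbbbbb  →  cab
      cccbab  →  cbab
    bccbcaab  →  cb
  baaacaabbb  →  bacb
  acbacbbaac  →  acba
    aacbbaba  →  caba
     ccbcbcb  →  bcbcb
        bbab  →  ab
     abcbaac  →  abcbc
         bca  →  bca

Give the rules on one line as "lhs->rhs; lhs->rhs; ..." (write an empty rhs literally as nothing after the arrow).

aa->; bb->; cc->

  | cabbbbbbb => cabbbbb => cabbb => cab
  | cccbab => cbab
  | bccbcaab => bbcaab => caab => cb
  | baaacaabbb => bacaabbb => bacbbb => bacb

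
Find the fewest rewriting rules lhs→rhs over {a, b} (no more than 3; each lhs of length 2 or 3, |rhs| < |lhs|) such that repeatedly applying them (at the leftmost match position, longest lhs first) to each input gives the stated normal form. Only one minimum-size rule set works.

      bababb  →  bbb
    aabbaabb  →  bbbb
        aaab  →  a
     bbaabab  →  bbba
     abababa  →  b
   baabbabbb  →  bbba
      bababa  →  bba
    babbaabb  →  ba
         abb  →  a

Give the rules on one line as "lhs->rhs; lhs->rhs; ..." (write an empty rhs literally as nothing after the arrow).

aa->; ab->a

  | bababb => baabb => bbb
  | aabbaabb => bbaabb => bbbb
  | aaab => ab => a
  | bbaabab => bbbab => bbba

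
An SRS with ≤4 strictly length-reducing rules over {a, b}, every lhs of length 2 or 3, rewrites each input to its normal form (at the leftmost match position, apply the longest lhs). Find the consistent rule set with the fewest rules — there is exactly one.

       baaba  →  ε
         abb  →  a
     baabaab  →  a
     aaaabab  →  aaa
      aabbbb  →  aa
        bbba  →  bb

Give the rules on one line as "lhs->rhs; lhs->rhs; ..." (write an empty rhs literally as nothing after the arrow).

ab->a; aba->; ba->

  | baaba => aba => ε
  | abb => ab => a
  | baabaab => abaab => ab => a
  | aaaabab => aaab => aaa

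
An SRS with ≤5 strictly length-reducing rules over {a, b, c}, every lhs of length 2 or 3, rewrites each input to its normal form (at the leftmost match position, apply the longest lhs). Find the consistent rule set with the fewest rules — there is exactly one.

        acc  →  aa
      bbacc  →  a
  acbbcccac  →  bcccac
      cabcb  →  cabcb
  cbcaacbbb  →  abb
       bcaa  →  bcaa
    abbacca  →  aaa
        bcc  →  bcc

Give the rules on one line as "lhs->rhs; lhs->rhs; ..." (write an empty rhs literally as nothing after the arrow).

  | acc => aa
  | bbacc => bac => a
  | acbbcccac => bcccac
  | cabcb

acb->; acc->aa; bac->a; cbc->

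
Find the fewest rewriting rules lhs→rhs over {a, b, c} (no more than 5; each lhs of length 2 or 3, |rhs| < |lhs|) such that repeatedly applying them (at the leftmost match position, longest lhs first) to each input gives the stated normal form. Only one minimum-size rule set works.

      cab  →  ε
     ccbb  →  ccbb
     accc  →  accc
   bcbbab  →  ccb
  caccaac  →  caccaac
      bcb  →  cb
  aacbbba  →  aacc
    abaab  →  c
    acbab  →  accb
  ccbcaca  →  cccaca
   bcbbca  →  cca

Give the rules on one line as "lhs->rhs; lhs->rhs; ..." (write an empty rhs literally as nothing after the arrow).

aba->cc; ba->c; bc->c; cab->

  | cab => ε
  | ccbb
  | accc
  | bcbbab => cbbab => cbcb => ccb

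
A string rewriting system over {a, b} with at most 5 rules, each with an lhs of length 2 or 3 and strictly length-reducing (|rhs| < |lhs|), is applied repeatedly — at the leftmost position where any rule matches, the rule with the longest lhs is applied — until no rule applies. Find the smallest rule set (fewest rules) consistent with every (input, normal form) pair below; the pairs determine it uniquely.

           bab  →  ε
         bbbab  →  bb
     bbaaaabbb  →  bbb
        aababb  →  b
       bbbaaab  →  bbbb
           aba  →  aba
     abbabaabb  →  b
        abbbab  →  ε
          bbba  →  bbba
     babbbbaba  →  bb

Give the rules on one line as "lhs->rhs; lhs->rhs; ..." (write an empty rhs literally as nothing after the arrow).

aa->; aaa->; abb->; bab->aa

  | bab => aa => ε
  | bbbab => bbaa => bb
  | bbaaaabbb => bbabbb => baabb => bbb
  | aababb => babb => aab => b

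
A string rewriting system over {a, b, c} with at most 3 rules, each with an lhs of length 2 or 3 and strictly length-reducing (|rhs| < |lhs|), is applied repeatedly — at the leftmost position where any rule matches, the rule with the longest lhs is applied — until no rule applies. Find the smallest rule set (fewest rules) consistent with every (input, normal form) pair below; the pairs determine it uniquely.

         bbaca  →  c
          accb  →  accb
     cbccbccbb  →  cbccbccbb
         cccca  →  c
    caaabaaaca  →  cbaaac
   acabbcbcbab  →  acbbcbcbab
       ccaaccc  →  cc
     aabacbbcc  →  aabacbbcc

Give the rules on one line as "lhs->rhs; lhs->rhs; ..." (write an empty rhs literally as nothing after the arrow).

bba->; ca->c; ccc->

  | bbaca => ca => c
  | accb
  | cbccbccbb
  | cccca => ca => c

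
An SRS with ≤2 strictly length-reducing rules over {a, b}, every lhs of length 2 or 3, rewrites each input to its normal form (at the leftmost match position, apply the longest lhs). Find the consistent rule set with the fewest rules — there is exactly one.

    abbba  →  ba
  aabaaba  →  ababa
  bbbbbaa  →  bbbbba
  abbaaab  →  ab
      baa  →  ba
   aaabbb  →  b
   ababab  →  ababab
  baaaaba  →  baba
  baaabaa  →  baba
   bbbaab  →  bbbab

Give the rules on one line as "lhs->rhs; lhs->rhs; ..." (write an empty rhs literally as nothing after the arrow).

  | abbba => ba
  | aabaaba => abaaba => ababa
  | bbbbbaa => bbbbba
  | abbaaab => aaab => aab => ab

aa->a; abb->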